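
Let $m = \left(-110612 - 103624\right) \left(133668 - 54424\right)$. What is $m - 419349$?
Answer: $-16977336933$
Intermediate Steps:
$m = -16976917584$ ($m = \left(-214236\right) 79244 = -16976917584$)
$m - 419349 = -16976917584 - 419349 = -16977336933$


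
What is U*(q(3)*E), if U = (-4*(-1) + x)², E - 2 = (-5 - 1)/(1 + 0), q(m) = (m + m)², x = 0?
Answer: -2304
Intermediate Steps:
q(m) = 4*m² (q(m) = (2*m)² = 4*m²)
E = -4 (E = 2 + (-5 - 1)/(1 + 0) = 2 - 6/1 = 2 - 6*1 = 2 - 6 = -4)
U = 16 (U = (-4*(-1) + 0)² = (4 + 0)² = 4² = 16)
U*(q(3)*E) = 16*((4*3²)*(-4)) = 16*((4*9)*(-4)) = 16*(36*(-4)) = 16*(-144) = -2304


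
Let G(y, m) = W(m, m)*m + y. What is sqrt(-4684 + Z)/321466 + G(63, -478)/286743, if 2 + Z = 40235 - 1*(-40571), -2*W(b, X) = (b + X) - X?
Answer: -114179/286743 + sqrt(19030)/160733 ≈ -0.39733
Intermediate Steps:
W(b, X) = -b/2 (W(b, X) = -((b + X) - X)/2 = -((X + b) - X)/2 = -b/2)
G(y, m) = y - m**2/2 (G(y, m) = (-m/2)*m + y = -m**2/2 + y = y - m**2/2)
Z = 80804 (Z = -2 + (40235 - 1*(-40571)) = -2 + (40235 + 40571) = -2 + 80806 = 80804)
sqrt(-4684 + Z)/321466 + G(63, -478)/286743 = sqrt(-4684 + 80804)/321466 + (63 - 1/2*(-478)**2)/286743 = sqrt(76120)*(1/321466) + (63 - 1/2*228484)*(1/286743) = (2*sqrt(19030))*(1/321466) + (63 - 114242)*(1/286743) = sqrt(19030)/160733 - 114179*1/286743 = sqrt(19030)/160733 - 114179/286743 = -114179/286743 + sqrt(19030)/160733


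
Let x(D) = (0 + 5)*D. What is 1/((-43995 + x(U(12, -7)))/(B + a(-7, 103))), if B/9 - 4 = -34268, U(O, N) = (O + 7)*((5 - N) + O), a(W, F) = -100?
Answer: 308476/41715 ≈ 7.3948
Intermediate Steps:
U(O, N) = (7 + O)*(5 + O - N)
x(D) = 5*D
B = -308376 (B = 36 + 9*(-34268) = 36 - 308412 = -308376)
1/((-43995 + x(U(12, -7)))/(B + a(-7, 103))) = 1/((-43995 + 5*(35 + 12² - 7*(-7) + 12*12 - 1*(-7)*12))/(-308376 - 100)) = 1/((-43995 + 5*(35 + 144 + 49 + 144 + 84))/(-308476)) = 1/((-43995 + 5*456)*(-1/308476)) = 1/((-43995 + 2280)*(-1/308476)) = 1/(-41715*(-1/308476)) = 1/(41715/308476) = 308476/41715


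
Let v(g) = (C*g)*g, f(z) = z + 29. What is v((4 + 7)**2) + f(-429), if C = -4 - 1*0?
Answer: -58964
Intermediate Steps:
C = -4 (C = -4 + 0 = -4)
f(z) = 29 + z
v(g) = -4*g**2 (v(g) = (-4*g)*g = -4*g**2)
v((4 + 7)**2) + f(-429) = -4*(4 + 7)**4 + (29 - 429) = -4*(11**2)**2 - 400 = -4*121**2 - 400 = -4*14641 - 400 = -58564 - 400 = -58964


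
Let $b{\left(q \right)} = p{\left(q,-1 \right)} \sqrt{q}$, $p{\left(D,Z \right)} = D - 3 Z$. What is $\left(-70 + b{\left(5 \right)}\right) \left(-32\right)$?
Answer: $2240 - 256 \sqrt{5} \approx 1667.6$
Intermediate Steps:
$b{\left(q \right)} = \sqrt{q} \left(3 + q\right)$ ($b{\left(q \right)} = \left(q - -3\right) \sqrt{q} = \left(q + 3\right) \sqrt{q} = \left(3 + q\right) \sqrt{q} = \sqrt{q} \left(3 + q\right)$)
$\left(-70 + b{\left(5 \right)}\right) \left(-32\right) = \left(-70 + \sqrt{5} \left(3 + 5\right)\right) \left(-32\right) = \left(-70 + \sqrt{5} \cdot 8\right) \left(-32\right) = \left(-70 + 8 \sqrt{5}\right) \left(-32\right) = 2240 - 256 \sqrt{5}$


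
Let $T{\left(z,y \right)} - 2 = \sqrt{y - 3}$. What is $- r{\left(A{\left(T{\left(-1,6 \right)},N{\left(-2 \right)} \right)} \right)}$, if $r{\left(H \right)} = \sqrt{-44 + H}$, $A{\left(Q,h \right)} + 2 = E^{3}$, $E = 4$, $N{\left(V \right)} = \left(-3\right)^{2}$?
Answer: $- 3 \sqrt{2} \approx -4.2426$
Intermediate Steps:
$N{\left(V \right)} = 9$
$T{\left(z,y \right)} = 2 + \sqrt{-3 + y}$ ($T{\left(z,y \right)} = 2 + \sqrt{y - 3} = 2 + \sqrt{-3 + y}$)
$A{\left(Q,h \right)} = 62$ ($A{\left(Q,h \right)} = -2 + 4^{3} = -2 + 64 = 62$)
$- r{\left(A{\left(T{\left(-1,6 \right)},N{\left(-2 \right)} \right)} \right)} = - \sqrt{-44 + 62} = - \sqrt{18} = - 3 \sqrt{2}$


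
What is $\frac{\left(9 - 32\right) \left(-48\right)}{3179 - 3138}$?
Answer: $\frac{1104}{41} \approx 26.927$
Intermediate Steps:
$\frac{\left(9 - 32\right) \left(-48\right)}{3179 - 3138} = \frac{\left(-23\right) \left(-48\right)}{41} = 1104 \cdot \frac{1}{41} = \frac{1104}{41}$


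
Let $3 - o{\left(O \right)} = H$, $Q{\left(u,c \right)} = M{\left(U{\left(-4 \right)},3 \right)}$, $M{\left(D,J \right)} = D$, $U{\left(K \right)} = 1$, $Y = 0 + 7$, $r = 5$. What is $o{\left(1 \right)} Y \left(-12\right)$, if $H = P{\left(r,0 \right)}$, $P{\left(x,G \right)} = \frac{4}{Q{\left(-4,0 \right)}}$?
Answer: $84$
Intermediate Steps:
$Y = 7$
$Q{\left(u,c \right)} = 1$
$P{\left(x,G \right)} = 4$ ($P{\left(x,G \right)} = \frac{4}{1} = 4 \cdot 1 = 4$)
$H = 4$
$o{\left(O \right)} = -1$ ($o{\left(O \right)} = 3 - 4 = -1$)
$o{\left(1 \right)} Y \left(-12\right) = \left(-1\right) 7 \left(-12\right) = \left(-7\right) \left(-12\right) = 84$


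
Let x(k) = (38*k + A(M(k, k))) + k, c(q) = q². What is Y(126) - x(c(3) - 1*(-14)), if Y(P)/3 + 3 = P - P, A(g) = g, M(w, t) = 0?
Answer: -906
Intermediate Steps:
Y(P) = -9 (Y(P) = -9 + 3*(P - P) = -9 + 3*0 = -9 + 0 = -9)
x(k) = 39*k (x(k) = (38*k + 0) + k = 38*k + k = 39*k)
Y(126) - x(c(3) - 1*(-14)) = -9 - 39*(3² - 1*(-14)) = -9 - 39*(9 + 14) = -9 - 39*23 = -9 - 1*897 = -9 - 897 = -906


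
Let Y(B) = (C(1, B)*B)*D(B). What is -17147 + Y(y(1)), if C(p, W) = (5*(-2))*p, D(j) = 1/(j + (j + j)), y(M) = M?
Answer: -51451/3 ≈ -17150.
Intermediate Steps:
D(j) = 1/(3*j) (D(j) = 1/(j + 2*j) = 1/(3*j))
C(p, W) = -10*p
Y(B) = -10/3 (Y(B) = ((-10*1)*B)*(1/(3*B)) = (-10*B)*(1/(3*B)) = -10/3)
-17147 + Y(y(1)) = -17147 - 10/3 = -51451/3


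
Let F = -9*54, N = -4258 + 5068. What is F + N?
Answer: 324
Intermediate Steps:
N = 810
F = -486
F + N = -486 + 810 = 324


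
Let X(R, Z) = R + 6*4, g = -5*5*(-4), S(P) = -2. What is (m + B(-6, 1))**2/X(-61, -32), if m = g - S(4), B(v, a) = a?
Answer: -10609/37 ≈ -286.73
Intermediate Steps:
g = 100 (g = -25*(-4) = 100)
X(R, Z) = 24 + R (X(R, Z) = R + 24 = 24 + R)
m = 102 (m = 100 - 1*(-2) = 100 + 2 = 102)
(m + B(-6, 1))**2/X(-61, -32) = (102 + 1)**2/(24 - 61) = 103**2/(-37) = 10609*(-1/37) = -10609/37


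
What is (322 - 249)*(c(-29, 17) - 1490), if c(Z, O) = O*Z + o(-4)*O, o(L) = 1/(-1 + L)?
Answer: -725036/5 ≈ -1.4501e+5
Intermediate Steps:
c(Z, O) = -O/5 + O*Z (c(Z, O) = O*Z + O/(-1 - 4) = O*Z + O/(-5) = O*Z - O/5 = -O/5 + O*Z)
(322 - 249)*(c(-29, 17) - 1490) = (322 - 249)*(17*(-⅕ - 29) - 1490) = 73*(17*(-146/5) - 1490) = 73*(-2482/5 - 1490) = 73*(-9932/5) = -725036/5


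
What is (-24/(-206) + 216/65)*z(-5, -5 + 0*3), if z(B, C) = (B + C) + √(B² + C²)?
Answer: -46056/1339 + 23028*√2/1339 ≈ -10.074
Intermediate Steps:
z(B, C) = B + C + √(B² + C²)
(-24/(-206) + 216/65)*z(-5, -5 + 0*3) = (-24/(-206) + 216/65)*(-5 + (-5 + 0*3) + √((-5)² + (-5 + 0*3)²)) = (-24*(-1/206) + 216*(1/65))*(-5 + (-5 + 0) + √(25 + (-5 + 0)²)) = (12/103 + 216/65)*(-5 - 5 + √(25 + (-5)²)) = 23028*(-5 - 5 + √(25 + 25))/6695 = 23028*(-5 - 5 + √50)/6695 = 23028*(-5 - 5 + 5*√2)/6695 = 23028*(-10 + 5*√2)/6695 = -46056/1339 + 23028*√2/1339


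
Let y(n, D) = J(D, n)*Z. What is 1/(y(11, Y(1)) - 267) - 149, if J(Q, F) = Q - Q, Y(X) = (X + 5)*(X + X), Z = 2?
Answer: -39784/267 ≈ -149.00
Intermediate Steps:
Y(X) = 2*X*(5 + X) (Y(X) = (5 + X)*(2*X) = 2*X*(5 + X))
J(Q, F) = 0
y(n, D) = 0 (y(n, D) = 0*2 = 0)
1/(y(11, Y(1)) - 267) - 149 = 1/(0 - 267) - 149 = 1/(-267) - 149 = -1/267 - 149 = -39784/267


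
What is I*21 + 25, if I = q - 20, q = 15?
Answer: -80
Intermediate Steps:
I = -5 (I = 15 - 20 = -5)
I*21 + 25 = -5*21 + 25 = -105 + 25 = -80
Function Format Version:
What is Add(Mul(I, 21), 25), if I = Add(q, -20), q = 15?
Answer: -80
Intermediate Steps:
I = -5 (I = Add(15, -20) = -5)
Add(Mul(I, 21), 25) = Add(Mul(-5, 21), 25) = Add(-105, 25) = -80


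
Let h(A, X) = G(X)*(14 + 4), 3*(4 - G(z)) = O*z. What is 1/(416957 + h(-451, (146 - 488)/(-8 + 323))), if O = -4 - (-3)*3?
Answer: 7/2919431 ≈ 2.3977e-6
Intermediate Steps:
O = 5 (O = -4 - 1*(-9) = -4 + 9 = 5)
G(z) = 4 - 5*z/3
h(A, X) = 72 - 30*X (h(A, X) = (4 - 5*X/3)*(14 + 4) = (4 - 5*X/3)*18 = 72 - 30*X)
1/(416957 + h(-451, (146 - 488)/(-8 + 323))) = 1/(416957 + (72 - 30*(146 - 488)/(-8 + 323))) = 1/(416957 + (72 - (-10260)/315)) = 1/(416957 + (72 - 30*(-38/35))) = 1/(416957 + (72 + 228/7)) = 1/(416957 + 732/7) = 1/(2919431/7) = 7/2919431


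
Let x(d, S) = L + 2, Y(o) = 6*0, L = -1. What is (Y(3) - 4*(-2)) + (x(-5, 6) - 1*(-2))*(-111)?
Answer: -325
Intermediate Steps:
Y(o) = 0
x(d, S) = 1 (x(d, S) = -1 + 2 = 1)
(Y(3) - 4*(-2)) + (x(-5, 6) - 1*(-2))*(-111) = (0 - 4*(-2)) + (1 - 1*(-2))*(-111) = (0 + 8) + (1 + 2)*(-111) = 8 + 3*(-111) = 8 - 333 = -325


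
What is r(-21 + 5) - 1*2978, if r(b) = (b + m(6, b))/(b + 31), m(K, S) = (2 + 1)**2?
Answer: -44677/15 ≈ -2978.5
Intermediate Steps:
m(K, S) = 9 (m(K, S) = 3**2 = 9)
r(b) = (9 + b)/(31 + b) (r(b) = (b + 9)/(b + 31) = (9 + b)/(31 + b))
r(-21 + 5) - 1*2978 = (9 + (-21 + 5))/(31 + (-21 + 5)) - 1*2978 = (9 - 16)/(31 - 16) - 2978 = -7/15 - 2978 = -44677/15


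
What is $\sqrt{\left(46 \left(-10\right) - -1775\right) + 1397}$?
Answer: $2 \sqrt{678} \approx 52.077$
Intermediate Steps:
$\sqrt{\left(46 \left(-10\right) - -1775\right) + 1397} = \sqrt{\left(-460 + 1775\right) + 1397} = \sqrt{1315 + 1397} = \sqrt{2712} = 2 \sqrt{678}$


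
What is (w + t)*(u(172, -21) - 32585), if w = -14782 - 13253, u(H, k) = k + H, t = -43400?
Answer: 2316922790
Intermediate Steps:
u(H, k) = H + k
w = -28035
(w + t)*(u(172, -21) - 32585) = (-28035 - 43400)*((172 - 21) - 32585) = -71435*(151 - 32585) = -71435*(-32434) = 2316922790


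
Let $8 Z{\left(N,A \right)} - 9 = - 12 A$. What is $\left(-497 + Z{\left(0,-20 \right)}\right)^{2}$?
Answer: $\frac{13890529}{64} \approx 2.1704 \cdot 10^{5}$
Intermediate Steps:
$Z{\left(N,A \right)} = \frac{9}{8} - \frac{3 A}{2}$ ($Z{\left(N,A \right)} = \frac{9}{8} + \frac{\left(-12\right) A}{8} = \frac{9}{8} - \frac{3 A}{2}$)
$\left(-497 + Z{\left(0,-20 \right)}\right)^{2} = \left(-497 + \left(\frac{9}{8} - -30\right)\right)^{2} = \left(-497 + \left(\frac{9}{8} + 30\right)\right)^{2} = \left(-497 + \frac{249}{8}\right)^{2} = \left(- \frac{3727}{8}\right)^{2} = \frac{13890529}{64}$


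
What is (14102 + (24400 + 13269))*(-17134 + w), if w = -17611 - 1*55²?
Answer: -1955390670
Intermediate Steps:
w = -20636 (w = -17611 - 1*3025 = -17611 - 3025 = -20636)
(14102 + (24400 + 13269))*(-17134 + w) = (14102 + (24400 + 13269))*(-17134 - 20636) = (14102 + 37669)*(-37770) = 51771*(-37770) = -1955390670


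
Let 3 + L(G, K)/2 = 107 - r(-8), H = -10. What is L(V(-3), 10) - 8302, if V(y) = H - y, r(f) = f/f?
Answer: -8096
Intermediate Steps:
r(f) = 1
V(y) = -10 - y
L(G, K) = 206 (L(G, K) = -6 + 2*(107 - 1*1) = -6 + 2*(107 - 1) = -6 + 2*106 = -6 + 212 = 206)
L(V(-3), 10) - 8302 = 206 - 8302 = -8096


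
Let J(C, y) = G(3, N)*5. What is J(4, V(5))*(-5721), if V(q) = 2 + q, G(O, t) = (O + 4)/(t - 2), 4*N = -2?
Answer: 80094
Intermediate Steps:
N = -1/2 (N = (1/4)*(-2) = -1/2 ≈ -0.50000)
G(O, t) = (4 + O)/(-2 + t)
J(C, y) = -14 (J(C, y) = ((4 + 3)/(-2 - 1/2))*5 = (7/(-5/2))*5 = -2/5*7*5 = -14/5*5 = -14)
J(4, V(5))*(-5721) = -14*(-5721) = 80094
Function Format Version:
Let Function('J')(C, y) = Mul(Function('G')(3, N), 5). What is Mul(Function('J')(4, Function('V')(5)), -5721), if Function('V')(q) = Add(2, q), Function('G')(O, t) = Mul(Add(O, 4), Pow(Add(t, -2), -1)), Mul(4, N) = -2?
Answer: 80094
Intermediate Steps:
N = Rational(-1, 2) (N = Mul(Rational(1, 4), -2) = Rational(-1, 2) ≈ -0.50000)
Function('G')(O, t) = Mul(Pow(Add(-2, t), -1), Add(4, O)) (Function('G')(O, t) = Mul(Add(4, O), Pow(Add(-2, t), -1)) = Mul(Pow(Add(-2, t), -1), Add(4, O)))
Function('J')(C, y) = -14 (Function('J')(C, y) = Mul(Mul(Pow(Add(-2, Rational(-1, 2)), -1), Add(4, 3)), 5) = Mul(Mul(Pow(Rational(-5, 2), -1), 7), 5) = Mul(Mul(Rational(-2, 5), 7), 5) = Mul(Rational(-14, 5), 5) = -14)
Mul(Function('J')(4, Function('V')(5)), -5721) = Mul(-14, -5721) = 80094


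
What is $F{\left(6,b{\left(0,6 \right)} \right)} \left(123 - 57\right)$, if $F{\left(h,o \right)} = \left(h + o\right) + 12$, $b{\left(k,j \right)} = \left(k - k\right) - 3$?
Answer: $990$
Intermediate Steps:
$b{\left(k,j \right)} = -3$ ($b{\left(k,j \right)} = 0 - 3 = -3$)
$F{\left(h,o \right)} = 12 + h + o$
$F{\left(6,b{\left(0,6 \right)} \right)} \left(123 - 57\right) = \left(12 + 6 - 3\right) \left(123 - 57\right) = 15 \cdot 66 = 990$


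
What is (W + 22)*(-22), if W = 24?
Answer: -1012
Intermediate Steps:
(W + 22)*(-22) = (24 + 22)*(-22) = 46*(-22) = -1012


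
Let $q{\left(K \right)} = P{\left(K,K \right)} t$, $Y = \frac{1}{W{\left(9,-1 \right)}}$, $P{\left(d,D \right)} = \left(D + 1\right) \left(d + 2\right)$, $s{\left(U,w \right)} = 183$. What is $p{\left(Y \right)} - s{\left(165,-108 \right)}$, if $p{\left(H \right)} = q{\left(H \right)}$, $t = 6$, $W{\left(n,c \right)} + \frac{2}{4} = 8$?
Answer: $- \frac{12637}{75} \approx -168.49$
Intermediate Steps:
$W{\left(n,c \right)} = \frac{15}{2}$ ($W{\left(n,c \right)} = - \frac{1}{2} + 8 = \frac{15}{2}$)
$P{\left(d,D \right)} = \left(1 + D\right) \left(2 + d\right)$
$Y = \frac{2}{15}$ ($Y = \frac{1}{\frac{15}{2}} = \frac{2}{15} \approx 0.13333$)
$q{\left(K \right)} = 12 + 6 K^{2} + 18 K$ ($q{\left(K \right)} = \left(2 + K + 2 K + K K\right) 6 = \left(2 + K + 2 K + K^{2}\right) 6 = \left(2 + K^{2} + 3 K\right) 6 = 12 + 6 K^{2} + 18 K$)
$p{\left(H \right)} = 12 + 6 H^{2} + 18 H$
$p{\left(Y \right)} - s{\left(165,-108 \right)} = \left(12 + 6 \left(\frac{2}{15}\right)^{2} + 18 \cdot \frac{2}{15}\right) - 183 = \left(12 + 6 \cdot \frac{4}{225} + \frac{12}{5}\right) - 183 = \left(12 + \frac{8}{75} + \frac{12}{5}\right) - 183 = \frac{1088}{75} - 183 = - \frac{12637}{75}$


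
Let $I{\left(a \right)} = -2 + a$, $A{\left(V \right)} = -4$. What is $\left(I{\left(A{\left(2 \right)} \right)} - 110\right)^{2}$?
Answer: $13456$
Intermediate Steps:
$\left(I{\left(A{\left(2 \right)} \right)} - 110\right)^{2} = \left(\left(-2 - 4\right) - 110\right)^{2} = \left(-6 - 110\right)^{2} = \left(-116\right)^{2} = 13456$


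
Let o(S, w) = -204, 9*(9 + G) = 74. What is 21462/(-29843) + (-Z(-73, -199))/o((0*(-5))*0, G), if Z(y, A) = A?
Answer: -10317005/6087972 ≈ -1.6947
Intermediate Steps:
G = -7/9 (G = -9 + (⅑)*74 = -9 + 74/9 = -7/9 ≈ -0.77778)
21462/(-29843) + (-Z(-73, -199))/o((0*(-5))*0, G) = 21462/(-29843) - 1*(-199)/(-204) = 21462*(-1/29843) + 199*(-1/204) = -21462/29843 - 199/204 = -10317005/6087972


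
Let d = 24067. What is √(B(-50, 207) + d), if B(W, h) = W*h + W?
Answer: √13667 ≈ 116.91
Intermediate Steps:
B(W, h) = W + W*h
√(B(-50, 207) + d) = √(-50*(1 + 207) + 24067) = √(-50*208 + 24067) = √(-10400 + 24067) = √13667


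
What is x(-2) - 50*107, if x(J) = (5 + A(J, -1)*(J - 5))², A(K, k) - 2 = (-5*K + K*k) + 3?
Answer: 7646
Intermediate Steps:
A(K, k) = 5 - 5*K + K*k (A(K, k) = 2 + ((-5*K + K*k) + 3) = 2 + (3 - 5*K + K*k) = 5 - 5*K + K*k)
x(J) = (5 + (-5 + J)*(5 - 6*J))² (x(J) = (5 + (5 - 5*J + J*(-1))*(J - 5))² = (5 + (5 - 5*J - J)*(-5 + J))² = (5 + (5 - 6*J)*(-5 + J))² = (5 + (-5 + J)*(5 - 6*J))²)
x(-2) - 50*107 = (-20 - 6*(-2)² + 35*(-2))² - 50*107 = (-20 - 6*4 - 70)² - 5350 = (-20 - 24 - 70)² - 5350 = (-114)² - 5350 = 12996 - 5350 = 7646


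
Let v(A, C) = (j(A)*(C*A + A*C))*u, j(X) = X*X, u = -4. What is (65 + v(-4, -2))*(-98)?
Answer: 93982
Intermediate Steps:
j(X) = X**2
v(A, C) = -8*C*A**3 (v(A, C) = (A**2*(C*A + A*C))*(-4) = (A**2*(A*C + A*C))*(-4) = (A**2*(2*A*C))*(-4) = (2*C*A**3)*(-4) = -8*C*A**3)
(65 + v(-4, -2))*(-98) = (65 - 8*(-2)*(-4)**3)*(-98) = (65 - 8*(-2)*(-64))*(-98) = (65 - 1024)*(-98) = -959*(-98) = 93982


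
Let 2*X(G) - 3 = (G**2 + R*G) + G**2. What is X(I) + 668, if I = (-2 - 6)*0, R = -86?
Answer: 1339/2 ≈ 669.50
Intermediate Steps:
I = 0 (I = -8*0 = 0)
X(G) = 3/2 + G**2 - 43*G (X(G) = 3/2 + ((G**2 - 86*G) + G**2)/2 = 3/2 + (-86*G + 2*G**2)/2 = 3/2 + (G**2 - 43*G) = 3/2 + G**2 - 43*G)
X(I) + 668 = (3/2 + 0**2 - 43*0) + 668 = (3/2 + 0 + 0) + 668 = 3/2 + 668 = 1339/2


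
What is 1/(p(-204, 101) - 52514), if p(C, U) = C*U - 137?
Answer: -1/73255 ≈ -1.3651e-5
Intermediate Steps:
p(C, U) = -137 + C*U
1/(p(-204, 101) - 52514) = 1/((-137 - 204*101) - 52514) = 1/((-137 - 20604) - 52514) = 1/(-20741 - 52514) = 1/(-73255) = -1/73255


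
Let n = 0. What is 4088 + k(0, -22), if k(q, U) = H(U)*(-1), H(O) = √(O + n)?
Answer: 4088 - I*√22 ≈ 4088.0 - 4.6904*I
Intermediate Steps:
H(O) = √O (H(O) = √(O + 0) = √O)
k(q, U) = -√U (k(q, U) = √U*(-1) = -√U)
4088 + k(0, -22) = 4088 - √(-22) = 4088 - I*√22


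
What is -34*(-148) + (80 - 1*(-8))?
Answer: 5120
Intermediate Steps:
-34*(-148) + (80 - 1*(-8)) = 5032 + (80 + 8) = 5032 + 88 = 5120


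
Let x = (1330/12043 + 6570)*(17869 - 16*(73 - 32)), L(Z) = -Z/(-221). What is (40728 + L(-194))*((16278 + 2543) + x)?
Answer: 12260613229618540762/2661503 ≈ 4.6066e+12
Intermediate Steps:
L(Z) = Z/221 (L(Z) = -Z*(-1)/221 = -(-1)*Z/221 = Z/221)
x = 1361958657920/12043 (x = (1330*(1/12043) + 6570)*(17869 - 16*41) = (1330/12043 + 6570)*(17869 - 656) = (79123840/12043)*17213 = 1361958657920/12043 ≈ 1.1309e+8)
(40728 + L(-194))*((16278 + 2543) + x) = (40728 + (1/221)*(-194))*((16278 + 2543) + 1361958657920/12043) = (40728 - 194/221)*(18821 + 1361958657920/12043) = (9000694/221)*(1362185319223/12043) = 12260613229618540762/2661503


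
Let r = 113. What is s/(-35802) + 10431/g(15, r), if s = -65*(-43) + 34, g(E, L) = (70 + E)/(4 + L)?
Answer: 856735039/59670 ≈ 14358.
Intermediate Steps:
g(E, L) = (70 + E)/(4 + L)
s = 2829 (s = 2795 + 34 = 2829)
s/(-35802) + 10431/g(15, r) = 2829/(-35802) + 10431/(((70 + 15)/(4 + 113))) = 2829*(-1/35802) + 10431/((85/117)) = -943/11934 + 10431/(((1/117)*85)) = -943/11934 + 10431/(85/117) = -943/11934 + 10431*(117/85) = -943/11934 + 1220427/85 = 856735039/59670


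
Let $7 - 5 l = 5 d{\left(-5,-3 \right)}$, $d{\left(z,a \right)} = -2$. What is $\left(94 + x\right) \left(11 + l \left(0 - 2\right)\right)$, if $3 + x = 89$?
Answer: $756$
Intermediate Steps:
$x = 86$ ($x = -3 + 89 = 86$)
$l = \frac{17}{5}$ ($l = \frac{7}{5} - \frac{5 \left(-2\right)}{5} = \frac{7}{5} - -2 = \frac{7}{5} + 2 = \frac{17}{5} \approx 3.4$)
$\left(94 + x\right) \left(11 + l \left(0 - 2\right)\right) = \left(94 + 86\right) \left(11 + \frac{17 \left(0 - 2\right)}{5}\right) = 180 \left(11 + \frac{17 \left(0 - 2\right)}{5}\right) = 180 \left(11 + \frac{17}{5} \left(-2\right)\right) = 180 \left(11 - \frac{34}{5}\right) = 180 \cdot \frac{21}{5} = 756$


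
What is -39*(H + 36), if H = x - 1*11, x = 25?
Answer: -1950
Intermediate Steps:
H = 14 (H = 25 - 1*11 = 25 - 11 = 14)
-39*(H + 36) = -39*(14 + 36) = -39*50 = -1950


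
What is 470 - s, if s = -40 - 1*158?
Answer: 668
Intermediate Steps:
s = -198 (s = -40 - 158 = -198)
470 - s = 470 - 1*(-198) = 470 + 198 = 668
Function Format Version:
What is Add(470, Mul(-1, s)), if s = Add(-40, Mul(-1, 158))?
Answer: 668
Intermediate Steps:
s = -198 (s = Add(-40, -158) = -198)
Add(470, Mul(-1, s)) = Add(470, Mul(-1, -198)) = Add(470, 198) = 668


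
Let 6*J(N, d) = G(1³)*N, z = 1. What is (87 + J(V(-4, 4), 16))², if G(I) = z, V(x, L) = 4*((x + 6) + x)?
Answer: 66049/9 ≈ 7338.8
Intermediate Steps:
V(x, L) = 24 + 8*x (V(x, L) = 4*((6 + x) + x) = 4*(6 + 2*x) = 24 + 8*x)
G(I) = 1
J(N, d) = N/6 (J(N, d) = (1*N)/6 = N/6)
(87 + J(V(-4, 4), 16))² = (87 + (24 + 8*(-4))/6)² = (87 + (24 - 32)/6)² = (87 + (⅙)*(-8))² = (87 - 4/3)² = (257/3)² = 66049/9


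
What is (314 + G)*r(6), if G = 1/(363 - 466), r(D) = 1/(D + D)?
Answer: 32341/1236 ≈ 26.166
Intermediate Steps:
r(D) = 1/(2*D)
G = -1/103 (G = 1/(-103) = -1/103 ≈ -0.0097087)
(314 + G)*r(6) = (314 - 1/103)*((1/2)/6) = 32341*((1/2)*(1/6))/103 = (32341/103)*(1/12) = 32341/1236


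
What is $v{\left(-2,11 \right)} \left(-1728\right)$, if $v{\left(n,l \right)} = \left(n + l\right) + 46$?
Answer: $-95040$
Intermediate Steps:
$v{\left(n,l \right)} = 46 + l + n$ ($v{\left(n,l \right)} = \left(l + n\right) + 46 = 46 + l + n$)
$v{\left(-2,11 \right)} \left(-1728\right) = \left(46 + 11 - 2\right) \left(-1728\right) = 55 \left(-1728\right) = -95040$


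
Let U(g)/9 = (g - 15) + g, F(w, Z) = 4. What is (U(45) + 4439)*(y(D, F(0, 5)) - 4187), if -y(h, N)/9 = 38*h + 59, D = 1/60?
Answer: -120785009/5 ≈ -2.4157e+7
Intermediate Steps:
U(g) = -135 + 18*g (U(g) = 9*((g - 15) + g) = 9*((-15 + g) + g) = 9*(-15 + 2*g) = -135 + 18*g)
D = 1/60 ≈ 0.016667
y(h, N) = -531 - 342*h (y(h, N) = -9*(38*h + 59) = -9*(59 + 38*h) = -531 - 342*h)
(U(45) + 4439)*(y(D, F(0, 5)) - 4187) = ((-135 + 18*45) + 4439)*((-531 - 342*1/60) - 4187) = ((-135 + 810) + 4439)*((-531 - 57/10) - 4187) = (675 + 4439)*(-5367/10 - 4187) = 5114*(-47237/10) = -120785009/5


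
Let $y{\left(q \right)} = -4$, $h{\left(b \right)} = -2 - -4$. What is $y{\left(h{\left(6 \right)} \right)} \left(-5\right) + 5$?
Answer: $25$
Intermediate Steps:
$h{\left(b \right)} = 2$ ($h{\left(b \right)} = -2 + 4 = 2$)
$y{\left(h{\left(6 \right)} \right)} \left(-5\right) + 5 = \left(-4\right) \left(-5\right) + 5 = 20 + 5 = 25$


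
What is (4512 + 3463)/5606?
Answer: 7975/5606 ≈ 1.4226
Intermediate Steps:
(4512 + 3463)/5606 = 7975*(1/5606) = 7975/5606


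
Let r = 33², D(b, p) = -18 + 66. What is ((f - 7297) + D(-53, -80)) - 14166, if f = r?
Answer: -20326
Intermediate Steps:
D(b, p) = 48
r = 1089
f = 1089
((f - 7297) + D(-53, -80)) - 14166 = ((1089 - 7297) + 48) - 14166 = (-6208 + 48) - 14166 = -6160 - 14166 = -20326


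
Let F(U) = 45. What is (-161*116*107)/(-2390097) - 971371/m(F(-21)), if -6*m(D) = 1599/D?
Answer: 208951447279786/1273921701 ≈ 1.6402e+5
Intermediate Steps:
m(D) = -533/(2*D)
(-161*116*107)/(-2390097) - 971371/m(F(-21)) = (-161*116*107)/(-2390097) - 971371/((-533/2/45)) = -18676*107*(-1/2390097) - 971371/((-533/2*1/45)) = -1998332*(-1/2390097) - 971371/(-533/90) = 1998332/2390097 - 971371*(-90/533) = 1998332/2390097 + 87423390/533 = 208951447279786/1273921701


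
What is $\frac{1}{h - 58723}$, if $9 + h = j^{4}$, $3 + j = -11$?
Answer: $- \frac{1}{20316} \approx -4.9222 \cdot 10^{-5}$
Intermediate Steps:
$j = -14$ ($j = -3 - 11 = -14$)
$h = 38407$ ($h = -9 + \left(-14\right)^{4} = -9 + 38416 = 38407$)
$\frac{1}{h - 58723} = \frac{1}{38407 - 58723} = \frac{1}{-20316} = - \frac{1}{20316}$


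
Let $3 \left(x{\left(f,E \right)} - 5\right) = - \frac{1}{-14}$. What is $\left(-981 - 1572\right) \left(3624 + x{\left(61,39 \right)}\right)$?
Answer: $- \frac{129708569}{14} \approx -9.2649 \cdot 10^{6}$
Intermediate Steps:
$x{\left(f,E \right)} = \frac{211}{42}$ ($x{\left(f,E \right)} = 5 + \frac{\left(-1\right) \frac{1}{-14}}{3} = 5 + \frac{\left(-1\right) \left(- \frac{1}{14}\right)}{3} = 5 + \frac{1}{3} \cdot \frac{1}{14} = 5 + \frac{1}{42} = \frac{211}{42}$)
$\left(-981 - 1572\right) \left(3624 + x{\left(61,39 \right)}\right) = \left(-981 - 1572\right) \left(3624 + \frac{211}{42}\right) = \left(-2553\right) \frac{152419}{42} = - \frac{129708569}{14}$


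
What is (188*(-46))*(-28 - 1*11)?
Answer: 337272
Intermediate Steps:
(188*(-46))*(-28 - 1*11) = -8648*(-28 - 11) = -8648*(-39) = 337272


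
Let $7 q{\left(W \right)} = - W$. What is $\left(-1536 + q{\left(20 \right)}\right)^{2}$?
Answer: $\frac{116035984}{49} \approx 2.3681 \cdot 10^{6}$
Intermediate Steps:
$q{\left(W \right)} = - \frac{W}{7}$ ($q{\left(W \right)} = \frac{\left(-1\right) W}{7} = - \frac{W}{7}$)
$\left(-1536 + q{\left(20 \right)}\right)^{2} = \left(-1536 - \frac{20}{7}\right)^{2} = \left(- \frac{10772}{7}\right)^{2} = \frac{116035984}{49}$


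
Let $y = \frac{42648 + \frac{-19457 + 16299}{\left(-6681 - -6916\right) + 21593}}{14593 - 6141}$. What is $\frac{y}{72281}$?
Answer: $\frac{465458693}{6667570096968} \approx 6.9809 \cdot 10^{-5}$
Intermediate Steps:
$y = \frac{465458693}{92245128}$ ($y = \frac{42648 - \frac{3158}{\left(-6681 + 6916\right) + 21593}}{8452} = \left(42648 - \frac{3158}{235 + 21593}\right) \frac{1}{8452} = \left(42648 - \frac{3158}{21828}\right) \frac{1}{8452} = \left(42648 - \frac{1579}{10914}\right) \frac{1}{8452} = \frac{465458693}{10914} \cdot \frac{1}{8452} = \frac{465458693}{92245128} \approx 5.0459$)
$\frac{y}{72281} = \frac{465458693}{92245128 \cdot 72281} = \frac{465458693}{92245128} \cdot \frac{1}{72281} = \frac{465458693}{6667570096968}$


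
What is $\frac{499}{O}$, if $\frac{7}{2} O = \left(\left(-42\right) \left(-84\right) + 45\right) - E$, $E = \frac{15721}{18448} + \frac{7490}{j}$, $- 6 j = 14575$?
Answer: $\frac{93919644280}{192261346069} \approx 0.4885$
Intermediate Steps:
$j = - \frac{14575}{6}$ ($j = \left(- \frac{1}{6}\right) 14575 = - \frac{14575}{6} \approx -2429.2$)
$E = - \frac{119983909}{53775920}$ ($E = \frac{15721}{18448} + \frac{7490}{- \frac{14575}{6}} = 15721 \cdot \frac{1}{18448} + 7490 \left(- \frac{6}{14575}\right) = \frac{15721}{18448} - \frac{8988}{2915} = - \frac{119983909}{53775920} \approx -2.2312$)
$O = \frac{192261346069}{188215720}$ ($O = \frac{2 \left(\left(\left(-42\right) \left(-84\right) + 45\right) - - \frac{119983909}{53775920}\right)}{7} = \frac{2 \left(\left(3528 + 45\right) + \frac{119983909}{53775920}\right)}{7} = \frac{2 \left(3573 + \frac{119983909}{53775920}\right)}{7} = \frac{2}{7} \cdot \frac{192261346069}{53775920} = \frac{192261346069}{188215720} \approx 1021.5$)
$\frac{499}{O} = \frac{499}{\frac{192261346069}{188215720}} = 499 \cdot \frac{188215720}{192261346069} = \frac{93919644280}{192261346069}$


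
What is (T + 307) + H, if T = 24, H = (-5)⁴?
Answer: 956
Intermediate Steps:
H = 625
(T + 307) + H = (24 + 307) + 625 = 331 + 625 = 956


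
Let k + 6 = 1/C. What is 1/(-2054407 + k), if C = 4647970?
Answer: -4647970/9548849991609 ≈ -4.8676e-7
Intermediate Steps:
k = -27887819/4647970 (k = -6 + 1/4647970 = -27887819/4647970 ≈ -6.0000)
1/(-2054407 + k) = 1/(-2054407 - 27887819/4647970) = 1/(-9548849991609/4647970) = -4647970/9548849991609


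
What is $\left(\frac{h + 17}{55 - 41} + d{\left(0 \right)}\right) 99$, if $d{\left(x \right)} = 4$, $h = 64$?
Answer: $\frac{13563}{14} \approx 968.79$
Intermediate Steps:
$\left(\frac{h + 17}{55 - 41} + d{\left(0 \right)}\right) 99 = \left(\frac{64 + 17}{55 - 41} + 4\right) 99 = \left(\frac{81}{14} + 4\right) 99 = \frac{137}{14} \cdot 99 = \frac{13563}{14}$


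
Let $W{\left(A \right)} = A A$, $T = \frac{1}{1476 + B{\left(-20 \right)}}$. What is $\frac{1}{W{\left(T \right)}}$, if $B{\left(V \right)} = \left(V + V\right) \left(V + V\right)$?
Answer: $9461776$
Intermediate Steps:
$B{\left(V \right)} = 4 V^{2}$ ($B{\left(V \right)} = 2 V 2 V = 4 V^{2}$)
$T = \frac{1}{3076}$ ($T = \frac{1}{1476 + 4 \left(-20\right)^{2}} = \frac{1}{1476 + 4 \cdot 400} = \frac{1}{1476 + 1600} = \frac{1}{3076} \approx 0.0003251$)
$W{\left(A \right)} = A^{2}$
$\frac{1}{W{\left(T \right)}} = \frac{1}{\left(\frac{1}{3076}\right)^{2}} = \frac{1}{\frac{1}{9461776}} = 9461776$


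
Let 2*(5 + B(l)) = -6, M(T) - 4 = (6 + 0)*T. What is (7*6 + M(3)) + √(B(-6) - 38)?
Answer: 64 + I*√46 ≈ 64.0 + 6.7823*I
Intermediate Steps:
M(T) = 4 + 6*T (M(T) = 4 + (6 + 0)*T = 4 + 6*T)
B(l) = -8 (B(l) = -5 + (½)*(-6) = -5 - 3 = -8)
(7*6 + M(3)) + √(B(-6) - 38) = (7*6 + (4 + 6*3)) + √(-8 - 38) = (42 + (4 + 18)) + √(-46) = (42 + 22) + I*√46 = 64 + I*√46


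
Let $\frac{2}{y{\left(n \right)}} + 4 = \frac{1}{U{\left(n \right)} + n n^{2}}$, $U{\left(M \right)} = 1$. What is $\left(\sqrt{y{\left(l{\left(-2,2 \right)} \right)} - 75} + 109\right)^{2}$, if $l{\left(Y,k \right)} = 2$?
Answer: $\frac{\left(3815 + i \sqrt{92505}\right)^{2}}{1225} \approx 11805.0 + 1894.4 i$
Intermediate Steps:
$y{\left(n \right)} = \frac{2}{-4 + \frac{1}{1 + n^{3}}}$ ($y{\left(n \right)} = \frac{2}{-4 + \frac{1}{1 + n n^{2}}} = \frac{2}{-4 + \frac{1}{1 + n^{3}}}$)
$\left(\sqrt{y{\left(l{\left(-2,2 \right)} \right)} - 75} + 109\right)^{2} = \left(\sqrt{\frac{2 \left(-1 - 2^{3}\right)}{3 + 4 \cdot 2^{3}} - 75} + 109\right)^{2} = \left(\sqrt{\frac{2 \left(-1 - 8\right)}{3 + 4 \cdot 8} - 75} + 109\right)^{2} = \left(\sqrt{\frac{2 \left(-1 - 8\right)}{3 + 32} - 75} + 109\right)^{2} = \left(\sqrt{2 \cdot \frac{1}{35} \left(-9\right) - 75} + 109\right)^{2} = \left(\sqrt{- \frac{18}{35} - 75} + 109\right)^{2} = \left(\sqrt{- \frac{2643}{35}} + 109\right)^{2} = \left(\frac{i \sqrt{92505}}{35} + 109\right)^{2} = \left(109 + \frac{i \sqrt{92505}}{35}\right)^{2}$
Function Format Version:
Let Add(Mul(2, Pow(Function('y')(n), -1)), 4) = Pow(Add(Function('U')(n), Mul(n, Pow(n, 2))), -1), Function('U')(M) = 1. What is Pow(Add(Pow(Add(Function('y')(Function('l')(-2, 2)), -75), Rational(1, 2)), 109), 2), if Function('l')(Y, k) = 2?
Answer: Mul(Rational(1, 1225), Pow(Add(3815, Mul(I, Pow(92505, Rational(1, 2)))), 2)) ≈ Add(11805., Mul(1894.4, I))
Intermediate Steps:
Function('y')(n) = Mul(2, Pow(Add(-4, Pow(Add(1, Pow(n, 3)), -1)), -1)) (Function('y')(n) = Mul(2, Pow(Add(-4, Pow(Add(1, Mul(n, Pow(n, 2))), -1)), -1)) = Mul(2, Pow(Add(-4, Pow(Add(1, Pow(n, 3)), -1)), -1)))
Pow(Add(Pow(Add(Function('y')(Function('l')(-2, 2)), -75), Rational(1, 2)), 109), 2) = Pow(Add(Pow(Add(Mul(2, Pow(Add(3, Mul(4, Pow(2, 3))), -1), Add(-1, Mul(-1, Pow(2, 3)))), -75), Rational(1, 2)), 109), 2) = Pow(Add(Pow(Add(Mul(2, Pow(Add(3, Mul(4, 8)), -1), Add(-1, Mul(-1, 8))), -75), Rational(1, 2)), 109), 2) = Pow(Add(Pow(Add(Mul(2, Pow(Add(3, 32), -1), Add(-1, -8)), -75), Rational(1, 2)), 109), 2) = Pow(Add(Pow(Add(Mul(2, Pow(35, -1), -9), -75), Rational(1, 2)), 109), 2) = Pow(Add(Pow(Add(Mul(2, Rational(1, 35), -9), -75), Rational(1, 2)), 109), 2) = Pow(Add(Pow(Add(Rational(-18, 35), -75), Rational(1, 2)), 109), 2) = Pow(Add(Pow(Rational(-2643, 35), Rational(1, 2)), 109), 2) = Pow(Add(Mul(Rational(1, 35), I, Pow(92505, Rational(1, 2))), 109), 2) = Pow(Add(109, Mul(Rational(1, 35), I, Pow(92505, Rational(1, 2)))), 2)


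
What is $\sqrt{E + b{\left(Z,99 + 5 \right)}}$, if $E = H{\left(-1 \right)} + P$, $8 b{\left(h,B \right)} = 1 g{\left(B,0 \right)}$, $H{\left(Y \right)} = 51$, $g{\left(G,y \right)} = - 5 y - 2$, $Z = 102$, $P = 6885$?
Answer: $\frac{\sqrt{27743}}{2} \approx 83.281$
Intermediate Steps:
$g{\left(G,y \right)} = -2 - 5 y$
$b{\left(h,B \right)} = - \frac{1}{4}$ ($b{\left(h,B \right)} = \frac{1 \left(-2 - 0\right)}{8} = \frac{1 \left(-2 + 0\right)}{8} = \frac{1 \left(-2\right)}{8} = \frac{1}{8} \left(-2\right) = - \frac{1}{4}$)
$E = 6936$ ($E = 51 + 6885 = 6936$)
$\sqrt{E + b{\left(Z,99 + 5 \right)}} = \sqrt{6936 - \frac{1}{4}} = \sqrt{\frac{27743}{4}} = \frac{\sqrt{27743}}{2}$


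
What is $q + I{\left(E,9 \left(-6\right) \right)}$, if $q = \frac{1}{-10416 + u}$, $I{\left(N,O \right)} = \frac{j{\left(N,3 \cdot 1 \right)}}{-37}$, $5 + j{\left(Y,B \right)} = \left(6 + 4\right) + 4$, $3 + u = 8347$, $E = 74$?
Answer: $- \frac{505}{2072} \approx -0.24373$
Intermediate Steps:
$u = 8344$ ($u = -3 + 8347 = 8344$)
$j{\left(Y,B \right)} = 9$ ($j{\left(Y,B \right)} = -5 + \left(\left(6 + 4\right) + 4\right) = -5 + \left(10 + 4\right) = -5 + 14 = 9$)
$I{\left(N,O \right)} = - \frac{9}{37}$ ($I{\left(N,O \right)} = \frac{9}{-37} = 9 \left(- \frac{1}{37}\right) = - \frac{9}{37}$)
$q = - \frac{1}{2072}$ ($q = \frac{1}{-10416 + 8344} = \frac{1}{-2072} = - \frac{1}{2072} \approx -0.00048263$)
$q + I{\left(E,9 \left(-6\right) \right)} = - \frac{1}{2072} - \frac{9}{37} = - \frac{505}{2072}$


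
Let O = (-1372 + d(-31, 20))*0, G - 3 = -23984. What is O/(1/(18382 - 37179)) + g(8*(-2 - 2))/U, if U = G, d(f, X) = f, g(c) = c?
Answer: 32/23981 ≈ 0.0013344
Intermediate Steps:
G = -23981 (G = 3 - 23984 = -23981)
U = -23981
O = 0 (O = (-1372 - 31)*0 = -1403*0 = 0)
O/(1/(18382 - 37179)) + g(8*(-2 - 2))/U = 0/(1/(18382 - 37179)) + (8*(-2 - 2))/(-23981) = 0/(1/(-18797)) + (8*(-4))*(-1/23981) = 0/(-1/18797) - 32*(-1/23981) = 0*(-18797) + 32/23981 = 0 + 32/23981 = 32/23981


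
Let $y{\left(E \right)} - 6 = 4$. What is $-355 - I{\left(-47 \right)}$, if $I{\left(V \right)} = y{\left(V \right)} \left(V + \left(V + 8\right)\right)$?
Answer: $505$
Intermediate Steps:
$y{\left(E \right)} = 10$ ($y{\left(E \right)} = 6 + 4 = 10$)
$I{\left(V \right)} = 80 + 20 V$ ($I{\left(V \right)} = 10 \left(V + \left(V + 8\right)\right) = 10 \left(V + \left(8 + V\right)\right) = 10 \left(8 + 2 V\right) = 80 + 20 V$)
$-355 - I{\left(-47 \right)} = -355 - \left(80 + 20 \left(-47\right)\right) = -355 - \left(80 - 940\right) = -355 - -860 = -355 + 860 = 505$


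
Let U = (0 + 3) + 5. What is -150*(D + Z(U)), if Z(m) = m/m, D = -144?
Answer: 21450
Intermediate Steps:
U = 8 (U = 3 + 5 = 8)
Z(m) = 1
-150*(D + Z(U)) = -150*(-144 + 1) = -150*(-143) = 21450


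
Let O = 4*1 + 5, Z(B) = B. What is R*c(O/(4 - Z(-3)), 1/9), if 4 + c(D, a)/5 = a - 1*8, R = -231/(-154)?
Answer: -535/6 ≈ -89.167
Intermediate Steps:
O = 9 (O = 4 + 5 = 9)
R = 3/2 (R = -231*(-1/154) = 3/2 ≈ 1.5000)
c(D, a) = -60 + 5*a (c(D, a) = -20 + 5*(a - 1*8) = -20 + 5*(a - 8) = -20 + 5*(-8 + a) = -20 + (-40 + 5*a) = -60 + 5*a)
R*c(O/(4 - Z(-3)), 1/9) = 3*(-60 + 5/9)/2 = (3/2)*(-535/9) = -535/6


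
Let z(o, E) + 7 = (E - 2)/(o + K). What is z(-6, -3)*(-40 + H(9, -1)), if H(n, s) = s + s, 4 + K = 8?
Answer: 189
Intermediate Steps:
K = 4 (K = -4 + 8 = 4)
H(n, s) = 2*s
z(o, E) = -7 + (-2 + E)/(4 + o) (z(o, E) = -7 + (E - 2)/(o + 4) = -7 + (-2 + E)/(4 + o))
z(-6, -3)*(-40 + H(9, -1)) = ((-30 - 3 - 7*(-6))/(4 - 6))*(-40 + 2*(-1)) = ((-30 - 3 + 42)/(-2))*(-40 - 2) = -1/2*9*(-42) = -9/2*(-42) = 189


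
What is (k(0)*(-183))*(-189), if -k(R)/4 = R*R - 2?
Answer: 276696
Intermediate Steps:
k(R) = 8 - 4*R² (k(R) = -4*(R*R - 2) = -4*(R² - 2) = -4*(-2 + R²) = 8 - 4*R²)
(k(0)*(-183))*(-189) = ((8 - 4*0²)*(-183))*(-189) = ((8 - 4*0)*(-183))*(-189) = ((8 + 0)*(-183))*(-189) = (8*(-183))*(-189) = -1464*(-189) = 276696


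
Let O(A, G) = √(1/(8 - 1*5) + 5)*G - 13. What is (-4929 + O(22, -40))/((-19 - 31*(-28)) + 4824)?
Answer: -4942/5673 - 160*√3/17019 ≈ -0.88743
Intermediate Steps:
O(A, G) = -13 + 4*G*√3/3 (O(A, G) = √(1/(8 - 5) + 5)*G - 13 = √(1/3 + 5)*G - 13 = √(⅓ + 5)*G - 13 = √(16/3)*G - 13 = (4*√3/3)*G - 13 = 4*G*√3/3 - 13 = -13 + 4*G*√3/3)
(-4929 + O(22, -40))/((-19 - 31*(-28)) + 4824) = (-4929 + (-13 + (4/3)*(-40)*√3))/((-19 - 31*(-28)) + 4824) = (-4929 + (-13 - 160*√3/3))/((-19 + 868) + 4824) = (-4942 - 160*√3/3)/(849 + 4824) = (-4942 - 160*√3/3)/5673 = (-4942 - 160*√3/3)*(1/5673) = -4942/5673 - 160*√3/17019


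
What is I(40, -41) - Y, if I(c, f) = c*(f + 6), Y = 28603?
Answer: -30003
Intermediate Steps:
I(c, f) = c*(6 + f)
I(40, -41) - Y = 40*(6 - 41) - 1*28603 = 40*(-35) - 28603 = -1400 - 28603 = -30003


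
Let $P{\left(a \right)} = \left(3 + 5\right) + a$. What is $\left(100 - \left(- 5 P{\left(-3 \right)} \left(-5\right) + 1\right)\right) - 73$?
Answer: $-99$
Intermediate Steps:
$P{\left(a \right)} = 8 + a$
$\left(100 - \left(- 5 P{\left(-3 \right)} \left(-5\right) + 1\right)\right) - 73 = \left(100 - \left(- 5 \left(8 - 3\right) \left(-5\right) + 1\right)\right) - 73 = \left(100 - \left(- 5 \cdot 5 \left(-5\right) + 1\right)\right) - 73 = \left(100 - \left(\left(-5\right) \left(-25\right) + 1\right)\right) - 73 = \left(100 - \left(125 + 1\right)\right) - 73 = \left(100 - 126\right) - 73 = -26 - 73 = -99$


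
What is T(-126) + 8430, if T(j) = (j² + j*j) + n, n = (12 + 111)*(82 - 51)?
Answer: 43995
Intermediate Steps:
n = 3813 (n = 123*31 = 3813)
T(j) = 3813 + 2*j² (T(j) = (j² + j*j) + 3813 = (j² + j²) + 3813 = 2*j² + 3813 = 3813 + 2*j²)
T(-126) + 8430 = (3813 + 2*(-126)²) + 8430 = (3813 + 2*15876) + 8430 = (3813 + 31752) + 8430 = 35565 + 8430 = 43995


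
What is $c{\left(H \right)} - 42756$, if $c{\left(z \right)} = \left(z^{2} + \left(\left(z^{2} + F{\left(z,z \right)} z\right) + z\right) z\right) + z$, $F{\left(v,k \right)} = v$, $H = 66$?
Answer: $541014$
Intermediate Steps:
$c{\left(z \right)} = z + z^{2} + z \left(z + 2 z^{2}\right)$ ($c{\left(z \right)} = \left(z^{2} + \left(\left(z^{2} + z z\right) + z\right) z\right) + z = \left(z^{2} + \left(\left(z^{2} + z^{2}\right) + z\right) z\right) + z = \left(z^{2} + \left(2 z^{2} + z\right) z\right) + z = \left(z^{2} + \left(z + 2 z^{2}\right) z\right) + z = \left(z^{2} + z \left(z + 2 z^{2}\right)\right) + z = z + z^{2} + z \left(z + 2 z^{2}\right)$)
$c{\left(H \right)} - 42756 = 66 \left(1 + 2 \cdot 66 + 2 \cdot 66^{2}\right) - 42756 = 66 \left(1 + 132 + 2 \cdot 4356\right) - 42756 = 66 \left(1 + 132 + 8712\right) - 42756 = 66 \cdot 8845 - 42756 = 583770 - 42756 = 541014$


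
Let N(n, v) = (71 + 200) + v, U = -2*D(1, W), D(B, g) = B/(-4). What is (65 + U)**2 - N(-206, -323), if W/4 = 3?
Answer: 17369/4 ≈ 4342.3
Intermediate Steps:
W = 12 (W = 4*3 = 12)
D(B, g) = -B/4 (D(B, g) = B*(-1/4) = -B/4)
U = 1/2 (U = -(-1)/2 = -2*(-1/4) = 1/2 ≈ 0.50000)
N(n, v) = 271 + v
(65 + U)**2 - N(-206, -323) = (65 + 1/2)**2 - (271 - 323) = (131/2)**2 - 1*(-52) = 17161/4 + 52 = 17369/4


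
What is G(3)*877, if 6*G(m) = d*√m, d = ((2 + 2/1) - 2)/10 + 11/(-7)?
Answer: -7016*√3/35 ≈ -347.20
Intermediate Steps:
d = -48/35 (d = ((2 + 2*1) - 2)*(⅒) + 11*(-⅐) = ((2 + 2) - 2)*(⅒) - 11/7 = (4 - 2)*(⅒) - 11/7 = 2*(⅒) - 11/7 = ⅕ - 11/7 = -48/35 ≈ -1.3714)
G(m) = -8*√m/35 (G(m) = (-48*√m/35)/6 = -8*√m/35)
G(3)*877 = -8*√3/35*877 = -7016*√3/35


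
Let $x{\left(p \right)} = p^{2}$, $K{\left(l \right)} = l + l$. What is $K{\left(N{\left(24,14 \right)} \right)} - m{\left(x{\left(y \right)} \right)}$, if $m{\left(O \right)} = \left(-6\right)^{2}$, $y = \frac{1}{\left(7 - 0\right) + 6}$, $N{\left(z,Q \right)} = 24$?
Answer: $12$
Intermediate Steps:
$K{\left(l \right)} = 2 l$
$y = \frac{1}{13}$ ($y = \frac{1}{\left(7 + 0\right) + 6} = \frac{1}{7 + 6} = \frac{1}{13} \approx 0.076923$)
$m{\left(O \right)} = 36$
$K{\left(N{\left(24,14 \right)} \right)} - m{\left(x{\left(y \right)} \right)} = 2 \cdot 24 - 36 = 48 - 36 = 12$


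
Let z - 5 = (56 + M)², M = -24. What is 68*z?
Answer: 69972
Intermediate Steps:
z = 1029 (z = 5 + (56 - 24)² = 5 + 32² = 5 + 1024 = 1029)
68*z = 68*1029 = 69972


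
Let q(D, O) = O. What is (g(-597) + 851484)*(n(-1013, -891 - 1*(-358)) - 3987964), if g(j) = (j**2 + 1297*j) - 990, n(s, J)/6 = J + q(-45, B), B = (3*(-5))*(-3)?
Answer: -1726435933848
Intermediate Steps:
B = 45 (B = -15*(-3) = 45)
n(s, J) = 270 + 6*J (n(s, J) = 6*(J + 45) = 6*(45 + J) = 270 + 6*J)
g(j) = -990 + j**2 + 1297*j
(g(-597) + 851484)*(n(-1013, -891 - 1*(-358)) - 3987964) = ((-990 + (-597)**2 + 1297*(-597)) + 851484)*((270 + 6*(-891 - 1*(-358))) - 3987964) = ((-990 + 356409 - 774309) + 851484)*((270 + 6*(-891 + 358)) - 3987964) = (-418890 + 851484)*((270 + 6*(-533)) - 3987964) = 432594*((270 - 3198) - 3987964) = 432594*(-2928 - 3987964) = 432594*(-3990892) = -1726435933848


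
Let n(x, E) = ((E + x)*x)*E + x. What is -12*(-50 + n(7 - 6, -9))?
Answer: -276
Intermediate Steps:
n(x, E) = x + E*x*(E + x) (n(x, E) = (x*(E + x))*E + x = E*x*(E + x) + x = x + E*x*(E + x))
-12*(-50 + n(7 - 6, -9)) = -12*(-50 + (7 - 6)*(1 + (-9)² - 9*(7 - 6))) = -12*(-50 + 1*(1 + 81 - 9*1)) = -12*(-50 + 1*(1 + 81 - 9)) = -12*(-50 + 1*73) = -12*(-50 + 73) = -12*23 = -276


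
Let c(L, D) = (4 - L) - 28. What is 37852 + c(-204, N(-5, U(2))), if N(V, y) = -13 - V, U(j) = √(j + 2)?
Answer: 38032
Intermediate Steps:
U(j) = √(2 + j)
c(L, D) = -24 - L
37852 + c(-204, N(-5, U(2))) = 37852 + (-24 - 1*(-204)) = 37852 + (-24 + 204) = 37852 + 180 = 38032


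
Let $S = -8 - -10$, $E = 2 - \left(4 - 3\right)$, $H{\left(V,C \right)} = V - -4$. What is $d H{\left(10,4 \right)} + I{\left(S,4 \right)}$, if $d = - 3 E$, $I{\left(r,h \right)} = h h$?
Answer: $-26$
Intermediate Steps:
$H{\left(V,C \right)} = 4 + V$ ($H{\left(V,C \right)} = V + 4 = 4 + V$)
$E = 1$ ($E = 2 - \left(4 - 3\right) = 2 - 1 = 1$)
$S = 2$ ($S = -8 + 10 = 2$)
$I{\left(r,h \right)} = h^{2}$
$d = -3$ ($d = \left(-3\right) 1 = -3$)
$d H{\left(10,4 \right)} + I{\left(S,4 \right)} = - 3 \left(4 + 10\right) + 4^{2} = \left(-3\right) 14 + 16 = -42 + 16 = -26$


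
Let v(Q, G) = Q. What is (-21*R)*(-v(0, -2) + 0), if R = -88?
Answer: 0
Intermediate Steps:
(-21*R)*(-v(0, -2) + 0) = (-21*(-88))*(-1*0 + 0) = 1848*(0 + 0) = 1848*0 = 0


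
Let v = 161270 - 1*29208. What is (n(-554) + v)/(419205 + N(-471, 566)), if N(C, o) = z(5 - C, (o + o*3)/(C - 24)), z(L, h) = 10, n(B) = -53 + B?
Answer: 26291/83843 ≈ 0.31357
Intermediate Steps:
N(C, o) = 10
v = 132062 (v = 161270 - 29208 = 132062)
(n(-554) + v)/(419205 + N(-471, 566)) = ((-53 - 554) + 132062)/(419205 + 10) = (-607 + 132062)/419215 = 131455*(1/419215) = 26291/83843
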